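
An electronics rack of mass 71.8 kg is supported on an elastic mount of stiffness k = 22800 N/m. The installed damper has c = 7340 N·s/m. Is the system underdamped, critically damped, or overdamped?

overdamped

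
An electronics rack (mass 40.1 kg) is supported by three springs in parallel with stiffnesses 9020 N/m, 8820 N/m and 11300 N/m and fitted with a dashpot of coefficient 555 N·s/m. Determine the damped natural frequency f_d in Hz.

4.15 Hz

Parallel springs add: k_eq = 9020 + 8820 + 11300 = 29140 N/m.
ω_n = √(k_eq/m) = √(29140/40.1) = 26.96 rad/s.
Critical damping c_c = 2√(k_eq·m) = 2√(29140 × 40.1) = 2162 N·s/m, so ζ = c/c_c = 555/2162 = 0.2567.
ω_d = ω_n√(1 − ζ²) = 26.96 × √(1 − 0.0659) = 26.05 rad/s.
f_d = ω_d/(2π) = 4.147 Hz.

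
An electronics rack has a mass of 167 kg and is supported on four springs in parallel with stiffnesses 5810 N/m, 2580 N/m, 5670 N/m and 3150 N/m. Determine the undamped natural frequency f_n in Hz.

1.62 Hz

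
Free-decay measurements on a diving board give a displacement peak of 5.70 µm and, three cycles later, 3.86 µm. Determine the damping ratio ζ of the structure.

0.0207

Logarithmic decrement δ = (1/n)·ln(x₀/x_n) = (1/3)·ln(5.70/3.86) = (1/3)·ln(1.477) = 0.1299.
ζ = δ/√(4π² + δ²) = 0.1299/√(39.48 + 0.0169) = 0.1299/6.285 = 0.02068.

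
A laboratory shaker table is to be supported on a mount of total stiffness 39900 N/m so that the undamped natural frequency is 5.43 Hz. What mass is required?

34.3 kg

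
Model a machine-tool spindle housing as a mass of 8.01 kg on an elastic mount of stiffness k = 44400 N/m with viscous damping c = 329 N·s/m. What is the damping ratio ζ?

0.276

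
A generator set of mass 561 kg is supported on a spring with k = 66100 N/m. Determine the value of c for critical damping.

12200 N·s/m

c_c = 2√(k·m) = 2√(66100 × 561) = 2 × 6090 = 12180 N·s/m.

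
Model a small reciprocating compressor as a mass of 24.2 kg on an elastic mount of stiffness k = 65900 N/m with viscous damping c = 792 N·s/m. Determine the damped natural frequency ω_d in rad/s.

ω_n = √(k/m) = √(65900/24.2) = 52.18 rad/s.
Critical damping c_c = 2√(k·m) = 2√(65900 × 24.2) = 2526 N·s/m, so ζ = c/c_c = 792/2526 = 0.3136.
ω_d = ω_n√(1 − ζ²) = 52.18 × √(1 − 0.0983) = 49.55 rad/s.

49.6 rad/s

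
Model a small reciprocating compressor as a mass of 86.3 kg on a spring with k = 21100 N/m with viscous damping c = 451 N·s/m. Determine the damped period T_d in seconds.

ω_n = √(k/m) = √(21100/86.3) = 15.64 rad/s.
Critical damping c_c = 2√(k·m) = 2√(21100 × 86.3) = 2699 N·s/m, so ζ = c/c_c = 451/2699 = 0.1671.
ω_d = ω_n√(1 − ζ²) = 15.64 × √(1 − 0.0279) = 15.42 rad/s.
T_d = 2π/ω_d = 0.4076 s.

0.408 s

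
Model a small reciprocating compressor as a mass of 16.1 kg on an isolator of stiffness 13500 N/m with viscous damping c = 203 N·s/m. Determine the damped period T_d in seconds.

0.222 s

ω_n = √(k/m) = √(13500/16.1) = 28.96 rad/s.
Critical damping c_c = 2√(k·m) = 2√(13500 × 16.1) = 932.4 N·s/m, so ζ = c/c_c = 203/932.4 = 0.2177.
ω_d = ω_n√(1 − ζ²) = 28.96 × √(1 − 0.0474) = 28.26 rad/s.
T_d = 2π/ω_d = 0.2223 s.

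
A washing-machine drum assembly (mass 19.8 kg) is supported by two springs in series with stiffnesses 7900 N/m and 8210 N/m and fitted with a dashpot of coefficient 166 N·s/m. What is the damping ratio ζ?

0.294

Series springs: 1/k_eq = 1/7900 + 1/8210 = 0.0002484, so k_eq = 4026 N/m.
ω_n = √(k_eq/m) = √(4026/19.8) = 14.26 rad/s.
Critical damping c_c = 2√(k_eq·m) = 2√(4026 × 19.8) = 564.7 N·s/m, so ζ = c/c_c = 166/564.7 = 0.2940.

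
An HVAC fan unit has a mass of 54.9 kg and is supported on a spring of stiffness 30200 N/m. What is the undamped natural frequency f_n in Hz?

ω_n = √(k/m) = √(30200/54.9) = √550.1 = 23.45 rad/s.
f_n = ω_n/(2π) = 23.45/6.283 = 3.733 Hz.

3.73 Hz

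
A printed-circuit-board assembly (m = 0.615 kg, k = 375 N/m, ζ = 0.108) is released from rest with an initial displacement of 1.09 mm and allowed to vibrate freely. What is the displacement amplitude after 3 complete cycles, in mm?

0.141 mm

Logarithmic decrement δ = 2πζ/√(1 − ζ²) = 2π × 0.1080/√(1 − 0.0117) = 0.6826.
After n cycles, x_n/x₀ = e^(−nδ), so x_3 = 1.09 × e^(−3 × 0.6826) = 1.09 × 0.1290 = 0.1406 mm.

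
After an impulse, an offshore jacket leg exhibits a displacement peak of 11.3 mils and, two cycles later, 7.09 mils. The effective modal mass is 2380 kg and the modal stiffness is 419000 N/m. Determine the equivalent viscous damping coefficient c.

2340 N·s/m

Logarithmic decrement δ = (1/n)·ln(x₀/x_n) = (1/2)·ln(11.3/7.09) = (1/2)·ln(1.594) = 0.2331.
ζ = δ/√(4π² + δ²) = 0.2331/√(39.48 + 0.0543) = 0.2331/6.288 = 0.03707.
c = ζ · 2√(km) = 0.03707 × 2√(419000 × 2380) = 0.03707 × 63160 = 2341 N·s/m.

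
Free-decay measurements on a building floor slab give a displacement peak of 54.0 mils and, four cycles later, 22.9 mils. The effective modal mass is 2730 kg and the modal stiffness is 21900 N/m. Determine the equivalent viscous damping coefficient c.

Logarithmic decrement δ = (1/n)·ln(x₀/x_n) = (1/4)·ln(54.0/22.9) = (1/4)·ln(2.358) = 0.2145.
ζ = δ/√(4π² + δ²) = 0.2145/√(39.48 + 0.0460) = 0.2145/6.287 = 0.03411.
c = ζ · 2√(km) = 0.03411 × 2√(21900 × 2730) = 0.03411 × 15460 = 527.5 N·s/m.

528 N·s/m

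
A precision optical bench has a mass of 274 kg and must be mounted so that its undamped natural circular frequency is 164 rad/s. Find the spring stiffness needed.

k = m·ω_n² = 274 × 164.0² = 274 × 26900 = 7370000 N/m.

7370000 N/m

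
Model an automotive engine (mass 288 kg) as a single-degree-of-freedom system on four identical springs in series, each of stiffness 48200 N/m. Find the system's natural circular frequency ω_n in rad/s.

6.47 rad/s

Series springs: 1/k_eq = 4/48200, so k_eq = 48200/4 = 12050 N/m.
ω_n = √(k_eq/m) = √(12050/288) = √41.84 = 6.468 rad/s.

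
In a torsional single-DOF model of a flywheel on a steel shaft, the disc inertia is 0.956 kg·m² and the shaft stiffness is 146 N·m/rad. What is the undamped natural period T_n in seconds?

ω_n = √(k_t/J) = √(146/0.956) = √152.7 = 12.36 rad/s.
T_n = 2π/ω_n = 6.283/12.36 = 0.5084 s.

0.508 s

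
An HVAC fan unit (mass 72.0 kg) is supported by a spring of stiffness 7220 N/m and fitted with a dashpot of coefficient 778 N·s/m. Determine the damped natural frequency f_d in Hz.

ω_n = √(k/m) = √(7220/72.0) = 10.01 rad/s.
Critical damping c_c = 2√(k·m) = 2√(7220 × 72.0) = 1442 N·s/m, so ζ = c/c_c = 778/1442 = 0.5395.
ω_d = ω_n√(1 − ζ²) = 10.01 × √(1 − 0.291) = 8.431 rad/s.
f_d = ω_d/(2π) = 1.342 Hz.

1.34 Hz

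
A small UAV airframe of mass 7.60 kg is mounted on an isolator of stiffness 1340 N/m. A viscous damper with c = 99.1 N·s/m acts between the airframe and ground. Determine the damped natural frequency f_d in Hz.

ω_n = √(k/m) = √(1340/7.60) = 13.28 rad/s.
Critical damping c_c = 2√(k·m) = 2√(1340 × 7.60) = 201.8 N·s/m, so ζ = c/c_c = 99.1/201.8 = 0.4910.
ω_d = ω_n√(1 − ζ²) = 13.28 × √(1 − 0.241) = 11.57 rad/s.
f_d = ω_d/(2π) = 1.841 Hz.

1.84 Hz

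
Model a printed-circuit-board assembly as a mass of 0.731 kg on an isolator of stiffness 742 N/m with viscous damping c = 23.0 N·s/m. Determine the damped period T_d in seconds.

0.227 s

ω_n = √(k/m) = √(742.0/0.731) = 31.86 rad/s.
Critical damping c_c = 2√(k·m) = 2√(742.0 × 0.731) = 46.58 N·s/m, so ζ = c/c_c = 23.0/46.58 = 0.4938.
ω_d = ω_n√(1 − ζ²) = 31.86 × √(1 − 0.244) = 27.70 rad/s.
T_d = 2π/ω_d = 0.2268 s.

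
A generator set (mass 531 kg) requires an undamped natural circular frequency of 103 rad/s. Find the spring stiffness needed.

k = m·ω_n² = 531 × 103.0² = 531 × 10610 = 5633000 N/m.

5630000 N/m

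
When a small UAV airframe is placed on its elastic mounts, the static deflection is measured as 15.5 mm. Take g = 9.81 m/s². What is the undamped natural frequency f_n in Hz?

4.00 Hz

ω_n = √(g/δ_st) = √(9.81/0.0155) = √632.9 = 25.16 rad/s.
f_n = ω_n/(2π) = 25.16/6.283 = 4.004 Hz.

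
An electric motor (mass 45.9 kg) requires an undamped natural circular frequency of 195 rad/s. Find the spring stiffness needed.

1750000 N/m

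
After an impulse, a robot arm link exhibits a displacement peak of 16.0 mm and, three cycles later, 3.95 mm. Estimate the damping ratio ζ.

Logarithmic decrement δ = (1/n)·ln(x₀/x_n) = (1/3)·ln(16.0/3.95) = (1/3)·ln(4.051) = 0.4663.
ζ = δ/√(4π² + δ²) = 0.4663/√(39.48 + 0.217) = 0.4663/6.300 = 0.07401.

0.0740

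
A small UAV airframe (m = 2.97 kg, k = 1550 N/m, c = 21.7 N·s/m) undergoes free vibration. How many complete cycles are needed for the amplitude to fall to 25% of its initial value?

2 cycles

ζ = c/(2√(km)) = 21.7/(2√(1550 × 2.97)) = 21.7/135.7 = 0.1599.
Logarithmic decrement δ = 2πζ/√(1 − ζ²) = 2π × 0.1599/√(1 − 0.0256) = 1.018.
x_n/x₀ = e^(−nδ) ≤ 0.25; take ln: n ≥ ln(1/0.25)/δ = 1.386/1.018 = 1.362.
So 2 complete cycles are required.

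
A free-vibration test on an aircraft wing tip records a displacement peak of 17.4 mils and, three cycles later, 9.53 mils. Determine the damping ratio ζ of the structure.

0.0319

Logarithmic decrement δ = (1/n)·ln(x₀/x_n) = (1/3)·ln(17.4/9.53) = (1/3)·ln(1.826) = 0.2007.
ζ = δ/√(4π² + δ²) = 0.2007/√(39.48 + 0.0403) = 0.2007/6.286 = 0.03192.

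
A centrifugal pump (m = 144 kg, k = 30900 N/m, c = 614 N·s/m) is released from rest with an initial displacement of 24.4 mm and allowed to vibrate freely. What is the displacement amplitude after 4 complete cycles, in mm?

0.605 mm

ζ = c/(2√(km)) = 614/(2√(30900 × 144)) = 614/4219 = 0.1455.
Logarithmic decrement δ = 2πζ/√(1 − ζ²) = 2π × 0.1455/√(1 − 0.0212) = 0.9243.
After n cycles, x_n/x₀ = e^(−nδ), so x_4 = 24.4 × e^(−4 × 0.9243) = 24.4 × 0.02479 = 0.6050 mm.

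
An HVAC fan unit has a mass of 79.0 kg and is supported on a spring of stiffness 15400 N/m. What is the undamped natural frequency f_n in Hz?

ω_n = √(k/m) = √(15400/79.0) = √194.9 = 13.96 rad/s.
f_n = ω_n/(2π) = 13.96/6.283 = 2.222 Hz.

2.22 Hz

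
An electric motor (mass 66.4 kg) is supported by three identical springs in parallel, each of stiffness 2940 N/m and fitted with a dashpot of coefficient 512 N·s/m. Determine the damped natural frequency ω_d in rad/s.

10.9 rad/s

Parallel springs add: k_eq = 3 × 2940 = 8820 N/m.
ω_n = √(k_eq/m) = √(8820/66.4) = 11.53 rad/s.
Critical damping c_c = 2√(k_eq·m) = 2√(8820 × 66.4) = 1531 N·s/m, so ζ = c/c_c = 512/1531 = 0.3345.
ω_d = ω_n√(1 − ζ²) = 11.53 × √(1 − 0.112) = 10.86 rad/s.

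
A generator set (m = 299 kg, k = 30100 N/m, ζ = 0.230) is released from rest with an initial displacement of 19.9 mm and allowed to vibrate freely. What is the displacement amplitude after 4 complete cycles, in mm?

Logarithmic decrement δ = 2πζ/√(1 − ζ²) = 2π × 0.2300/√(1 − 0.0529) = 1.485.
After n cycles, x_n/x₀ = e^(−nδ), so x_4 = 19.9 × e^(−4 × 1.485) = 19.9 × 0.002633 = 0.05239 mm.

0.0524 mm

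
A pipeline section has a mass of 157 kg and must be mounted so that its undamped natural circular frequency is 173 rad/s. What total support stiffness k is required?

4700000 N/m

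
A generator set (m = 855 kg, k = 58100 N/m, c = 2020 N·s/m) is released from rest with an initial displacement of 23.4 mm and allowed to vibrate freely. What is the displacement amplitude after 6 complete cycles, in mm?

0.0997 mm

ζ = c/(2√(km)) = 2020/(2√(58100 × 855)) = 2020/14100 = 0.1433.
Logarithmic decrement δ = 2πζ/√(1 − ζ²) = 2π × 0.1433/√(1 − 0.0205) = 0.9098.
After n cycles, x_n/x₀ = e^(−nδ), so x_6 = 23.4 × e^(−6 × 0.9098) = 23.4 × 0.004259 = 0.09967 mm.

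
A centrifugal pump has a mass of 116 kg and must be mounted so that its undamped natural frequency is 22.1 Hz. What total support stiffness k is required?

ω_n = 2πf_n = 2π × 22.1 = 138.9 rad/s.
k = m·ω_n² = 116 × 138.9² = 116 × 19280 = 2237000 N/m.

2240000 N/m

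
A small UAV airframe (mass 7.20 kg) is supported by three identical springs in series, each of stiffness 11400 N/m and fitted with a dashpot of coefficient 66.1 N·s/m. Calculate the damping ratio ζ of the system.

0.200

Series springs: 1/k_eq = 3/11400, so k_eq = 11400/3 = 3800 N/m.
ω_n = √(k_eq/m) = √(3800/7.20) = 22.97 rad/s.
Critical damping c_c = 2√(k_eq·m) = 2√(3800 × 7.20) = 330.8 N·s/m, so ζ = c/c_c = 66.1/330.8 = 0.1998.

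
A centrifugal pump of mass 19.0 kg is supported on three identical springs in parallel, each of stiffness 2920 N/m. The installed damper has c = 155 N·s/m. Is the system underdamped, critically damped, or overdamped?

Parallel springs add: k_eq = 3 × 2920 = 8760 N/m.
c_c = 2√(k_eq·m) = 815.9 N·s/m; ζ = c/c_c = 155/815.9 = 0.190.
Since ζ < 1 the system is underdamped.

underdamped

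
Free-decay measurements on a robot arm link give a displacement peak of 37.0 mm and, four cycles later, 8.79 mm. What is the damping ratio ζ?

0.0571

Logarithmic decrement δ = (1/n)·ln(x₀/x_n) = (1/4)·ln(37.0/8.79) = (1/4)·ln(4.209) = 0.3593.
ζ = δ/√(4π² + δ²) = 0.3593/√(39.48 + 0.129) = 0.3593/6.293 = 0.05710.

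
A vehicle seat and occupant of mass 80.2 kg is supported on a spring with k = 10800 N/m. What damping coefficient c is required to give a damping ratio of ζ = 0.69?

c_c = 2√(k·m) = 2√(10800 × 80.2) = 1861 N·s/m.
c = ζ·c_c = 0.69 × 1861 = 1284 N·s/m.

1280 N·s/m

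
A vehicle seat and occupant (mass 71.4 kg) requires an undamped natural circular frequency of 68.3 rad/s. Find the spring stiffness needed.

333000 N/m

k = m·ω_n² = 71.4 × 68.30² = 71.4 × 4665 = 333100 N/m.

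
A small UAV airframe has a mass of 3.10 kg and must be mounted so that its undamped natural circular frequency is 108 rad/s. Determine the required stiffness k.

k = m·ω_n² = 3.10 × 108.0² = 3.10 × 11660 = 36160 N/m.

36200 N/m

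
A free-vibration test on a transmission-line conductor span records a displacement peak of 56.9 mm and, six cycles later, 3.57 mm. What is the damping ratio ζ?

Logarithmic decrement δ = (1/n)·ln(x₀/x_n) = (1/6)·ln(56.9/3.57) = (1/6)·ln(15.94) = 0.4615.
ζ = δ/√(4π² + δ²) = 0.4615/√(39.48 + 0.213) = 0.4615/6.300 = 0.07325.

0.0732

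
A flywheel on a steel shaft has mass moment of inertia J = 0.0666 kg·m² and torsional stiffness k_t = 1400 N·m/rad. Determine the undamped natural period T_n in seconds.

0.0433 s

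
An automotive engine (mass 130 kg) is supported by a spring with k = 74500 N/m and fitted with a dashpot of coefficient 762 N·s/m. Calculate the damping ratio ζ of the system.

0.122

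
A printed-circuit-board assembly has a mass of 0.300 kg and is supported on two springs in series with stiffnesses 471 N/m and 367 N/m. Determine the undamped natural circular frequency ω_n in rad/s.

26.2 rad/s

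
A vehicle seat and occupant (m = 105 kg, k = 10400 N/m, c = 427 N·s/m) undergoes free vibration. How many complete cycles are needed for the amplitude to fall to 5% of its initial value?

3 cycles

ζ = c/(2√(km)) = 427/(2√(10400 × 105)) = 427/2090 = 0.2043.
Logarithmic decrement δ = 2πζ/√(1 − ζ²) = 2π × 0.2043/√(1 − 0.0417) = 1.311.
x_n/x₀ = e^(−nδ) ≤ 0.05; take ln: n ≥ ln(1/0.05)/δ = 2.996/1.311 = 2.284.
So 3 complete cycles are required.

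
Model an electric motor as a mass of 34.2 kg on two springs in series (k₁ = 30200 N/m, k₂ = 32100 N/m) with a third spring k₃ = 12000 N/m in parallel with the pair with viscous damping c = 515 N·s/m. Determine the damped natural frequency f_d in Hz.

Series pair: k_s = k₁k₂/(k₁+k₂) = (30200)(32100)/(30200 + 32100) = 15560 N/m. In parallel with k₃: k_eq = 15560 + 12000 = 27560 N/m.
ω_n = √(k_eq/m) = √(27560/34.2) = 28.39 rad/s.
Critical damping c_c = 2√(k_eq·m) = 2√(27560 × 34.2) = 1942 N·s/m, so ζ = c/c_c = 515/1942 = 0.2652.
ω_d = ω_n√(1 − ζ²) = 28.39 × √(1 − 0.0703) = 27.37 rad/s.
f_d = ω_d/(2π) = 4.356 Hz.

4.36 Hz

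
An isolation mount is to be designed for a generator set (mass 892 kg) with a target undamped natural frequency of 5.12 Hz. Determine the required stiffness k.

ω_n = 2πf_n = 2π × 5.12 = 32.17 rad/s.
k = m·ω_n² = 892 × 32.17² = 892 × 1035 = 923100 N/m.

923000 N/m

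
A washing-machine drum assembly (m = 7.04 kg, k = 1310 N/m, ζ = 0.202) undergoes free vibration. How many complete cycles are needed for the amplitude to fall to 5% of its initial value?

3 cycles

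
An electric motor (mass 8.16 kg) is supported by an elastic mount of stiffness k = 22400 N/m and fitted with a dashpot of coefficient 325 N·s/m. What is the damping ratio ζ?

0.380

ω_n = √(k/m) = √(22400/8.16) = 52.39 rad/s.
Critical damping c_c = 2√(k·m) = 2√(22400 × 8.16) = 855.1 N·s/m, so ζ = c/c_c = 325/855.1 = 0.3801.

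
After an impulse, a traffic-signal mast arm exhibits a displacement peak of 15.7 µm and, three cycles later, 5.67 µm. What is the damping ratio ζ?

Logarithmic decrement δ = (1/n)·ln(x₀/x_n) = (1/3)·ln(15.7/5.67) = (1/3)·ln(2.769) = 0.3395.
ζ = δ/√(4π² + δ²) = 0.3395/√(39.48 + 0.115) = 0.3395/6.292 = 0.05395.

0.0540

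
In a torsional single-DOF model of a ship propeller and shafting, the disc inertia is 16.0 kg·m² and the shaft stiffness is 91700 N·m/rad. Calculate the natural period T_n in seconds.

ω_n = √(k_t/J) = √(91700/16.0) = √5731 = 75.71 rad/s.
T_n = 2π/ω_n = 6.283/75.71 = 0.08300 s.

0.0830 s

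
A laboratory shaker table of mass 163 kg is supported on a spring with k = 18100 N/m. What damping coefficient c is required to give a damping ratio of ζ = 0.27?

c_c = 2√(k·m) = 2√(18100 × 163) = 3435 N·s/m.
c = ζ·c_c = 0.27 × 3435 = 927.5 N·s/m.

928 N·s/m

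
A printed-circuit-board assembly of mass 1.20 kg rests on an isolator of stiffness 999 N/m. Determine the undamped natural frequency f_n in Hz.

ω_n = √(k/m) = √(999.0/1.20) = √832.5 = 28.85 rad/s.
f_n = ω_n/(2π) = 28.85/6.283 = 4.592 Hz.

4.59 Hz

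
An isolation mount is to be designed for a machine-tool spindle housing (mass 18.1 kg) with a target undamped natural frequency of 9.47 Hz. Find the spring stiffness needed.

64100 N/m

ω_n = 2πf_n = 2π × 9.47 = 59.50 rad/s.
k = m·ω_n² = 18.1 × 59.50² = 18.1 × 3540 = 64080 N/m.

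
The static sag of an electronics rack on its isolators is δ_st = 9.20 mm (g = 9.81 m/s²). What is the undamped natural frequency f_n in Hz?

ω_n = √(g/δ_st) = √(9.81/0.00920) = √1066 = 32.65 rad/s.
f_n = ω_n/(2π) = 32.65/6.283 = 5.197 Hz.

5.20 Hz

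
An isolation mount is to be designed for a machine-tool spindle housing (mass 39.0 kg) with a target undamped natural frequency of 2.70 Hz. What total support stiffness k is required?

ω_n = 2πf_n = 2π × 2.70 = 16.96 rad/s.
k = m·ω_n² = 39.0 × 16.96² = 39.0 × 287.8 = 11220 N/m.

11200 N/m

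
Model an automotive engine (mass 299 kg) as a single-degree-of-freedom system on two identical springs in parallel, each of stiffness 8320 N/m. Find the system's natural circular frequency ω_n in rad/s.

7.46 rad/s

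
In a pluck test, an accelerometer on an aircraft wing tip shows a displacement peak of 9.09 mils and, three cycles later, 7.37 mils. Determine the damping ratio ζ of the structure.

0.0111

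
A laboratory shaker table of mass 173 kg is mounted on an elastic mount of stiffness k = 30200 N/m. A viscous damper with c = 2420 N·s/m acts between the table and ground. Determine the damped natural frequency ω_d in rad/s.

ω_n = √(k/m) = √(30200/173) = 13.21 rad/s.
Critical damping c_c = 2√(k·m) = 2√(30200 × 173) = 4571 N·s/m, so ζ = c/c_c = 2420/4571 = 0.5294.
ω_d = ω_n√(1 − ζ²) = 13.21 × √(1 − 0.280) = 11.21 rad/s.

11.2 rad/s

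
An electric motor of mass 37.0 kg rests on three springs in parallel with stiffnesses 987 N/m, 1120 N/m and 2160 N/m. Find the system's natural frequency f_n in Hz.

Parallel springs add: k_eq = 987 + 1120 + 2160 = 4267 N/m.
ω_n = √(k_eq/m) = √(4267/37.0) = √115.3 = 10.74 rad/s.
f_n = ω_n/(2π) = 10.74/6.283 = 1.709 Hz.

1.71 Hz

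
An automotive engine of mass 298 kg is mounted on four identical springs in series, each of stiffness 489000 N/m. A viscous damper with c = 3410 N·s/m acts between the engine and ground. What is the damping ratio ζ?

Series springs: 1/k_eq = 4/489000, so k_eq = 489000/4 = 122300 N/m.
ω_n = √(k_eq/m) = √(122300/298) = 20.25 rad/s.
Critical damping c_c = 2√(k_eq·m) = 2√(122300 × 298) = 12070 N·s/m, so ζ = c/c_c = 3410/12070 = 0.2825.

0.282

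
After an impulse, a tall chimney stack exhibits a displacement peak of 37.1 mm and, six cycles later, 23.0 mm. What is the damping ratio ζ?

0.0127

Logarithmic decrement δ = (1/n)·ln(x₀/x_n) = (1/6)·ln(37.1/23.0) = (1/6)·ln(1.613) = 0.07969.
ζ = δ/√(4π² + δ²) = 0.07969/√(39.48 + 0.00635) = 0.07969/6.284 = 0.01268.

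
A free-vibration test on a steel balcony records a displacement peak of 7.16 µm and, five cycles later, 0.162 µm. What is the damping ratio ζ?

0.120

Logarithmic decrement δ = (1/n)·ln(x₀/x_n) = (1/5)·ln(7.16/0.162) = (1/5)·ln(44.20) = 0.7577.
ζ = δ/√(4π² + δ²) = 0.7577/√(39.48 + 0.574) = 0.7577/6.329 = 0.1197.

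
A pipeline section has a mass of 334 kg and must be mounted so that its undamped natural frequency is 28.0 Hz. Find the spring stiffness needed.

10300000 N/m

ω_n = 2πf_n = 2π × 28.0 = 175.9 rad/s.
k = m·ω_n² = 334 × 175.9² = 334 × 30950 = 10340000 N/m.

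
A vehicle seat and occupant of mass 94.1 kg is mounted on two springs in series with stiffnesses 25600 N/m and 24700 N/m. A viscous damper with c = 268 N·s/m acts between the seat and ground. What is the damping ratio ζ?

0.123

Series springs: 1/k_eq = 1/25600 + 1/24700 = 7.955×10^-5, so k_eq = 12570 N/m.
ω_n = √(k_eq/m) = √(12570/94.1) = 11.56 rad/s.
Critical damping c_c = 2√(k_eq·m) = 2√(12570 × 94.1) = 2175 N·s/m, so ζ = c/c_c = 268/2175 = 0.1232.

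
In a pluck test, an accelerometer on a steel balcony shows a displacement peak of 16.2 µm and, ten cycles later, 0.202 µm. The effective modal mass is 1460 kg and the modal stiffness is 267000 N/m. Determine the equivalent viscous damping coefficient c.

2750 N·s/m

Logarithmic decrement δ = (1/n)·ln(x₀/x_n) = (1/10)·ln(16.2/0.202) = (1/10)·ln(80.20) = 0.4384.
ζ = δ/√(4π² + δ²) = 0.4384/√(39.48 + 0.192) = 0.4384/6.298 = 0.06961.
c = ζ · 2√(km) = 0.06961 × 2√(267000 × 1460) = 0.06961 × 39490 = 2749 N·s/m.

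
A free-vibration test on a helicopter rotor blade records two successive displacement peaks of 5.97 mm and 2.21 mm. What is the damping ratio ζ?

0.156

Logarithmic decrement δ = (1/n)·ln(x₀/x_n) = (1/1)·ln(5.97/2.21) = (1/1)·ln(2.701) = 0.9938.
ζ = δ/√(4π² + δ²) = 0.9938/√(39.48 + 0.988) = 0.9938/6.361 = 0.1562.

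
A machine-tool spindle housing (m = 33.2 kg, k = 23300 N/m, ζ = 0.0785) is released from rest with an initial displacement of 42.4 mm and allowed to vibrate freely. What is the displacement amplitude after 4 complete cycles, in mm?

5.86 mm

Logarithmic decrement δ = 2πζ/√(1 − ζ²) = 2π × 0.07850/√(1 − 0.00616) = 0.4948.
After n cycles, x_n/x₀ = e^(−nδ), so x_4 = 42.4 × e^(−4 × 0.4948) = 42.4 × 0.1382 = 5.860 mm.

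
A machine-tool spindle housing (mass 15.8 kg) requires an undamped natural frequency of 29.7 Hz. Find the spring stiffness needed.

550000 N/m

ω_n = 2πf_n = 2π × 29.7 = 186.6 rad/s.
k = m·ω_n² = 15.8 × 186.6² = 15.8 × 34820 = 550200 N/m.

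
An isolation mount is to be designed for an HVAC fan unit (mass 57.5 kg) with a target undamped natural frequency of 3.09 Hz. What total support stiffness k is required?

21700 N/m

ω_n = 2πf_n = 2π × 3.09 = 19.42 rad/s.
k = m·ω_n² = 57.5 × 19.42² = 57.5 × 376.9 = 21670 N/m.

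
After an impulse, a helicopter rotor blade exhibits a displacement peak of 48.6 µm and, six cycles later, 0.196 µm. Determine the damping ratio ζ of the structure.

0.145

Logarithmic decrement δ = (1/n)·ln(x₀/x_n) = (1/6)·ln(48.6/0.196) = (1/6)·ln(248.0) = 0.9189.
ζ = δ/√(4π² + δ²) = 0.9189/√(39.48 + 0.844) = 0.9189/6.350 = 0.1447.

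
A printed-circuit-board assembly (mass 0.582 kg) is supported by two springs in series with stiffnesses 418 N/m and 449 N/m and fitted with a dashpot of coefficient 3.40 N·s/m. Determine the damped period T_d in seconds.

0.330 s

Series springs: 1/k_eq = 1/418 + 1/449 = 0.004620, so k_eq = 216.5 N/m.
ω_n = √(k_eq/m) = √(216.5/0.582) = 19.29 rad/s.
Critical damping c_c = 2√(k_eq·m) = 2√(216.5 × 0.582) = 22.45 N·s/m, so ζ = c/c_c = 3.40/22.45 = 0.1515.
ω_d = ω_n√(1 − ζ²) = 19.29 × √(1 − 0.0229) = 19.06 rad/s.
T_d = 2π/ω_d = 0.3296 s.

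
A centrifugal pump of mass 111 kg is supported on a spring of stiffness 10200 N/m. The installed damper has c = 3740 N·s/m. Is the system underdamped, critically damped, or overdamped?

overdamped

c_c = 2√(k·m) = 2128 N·s/m; ζ = c/c_c = 3740/2128 = 1.76.
Since ζ > 1 the system is overdamped.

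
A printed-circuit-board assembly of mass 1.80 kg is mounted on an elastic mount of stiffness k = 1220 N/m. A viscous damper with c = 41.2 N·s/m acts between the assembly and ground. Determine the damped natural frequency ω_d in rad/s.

23.4 rad/s

ω_n = √(k/m) = √(1220/1.80) = 26.03 rad/s.
Critical damping c_c = 2√(k·m) = 2√(1220 × 1.80) = 93.72 N·s/m, so ζ = c/c_c = 41.2/93.72 = 0.4396.
ω_d = ω_n√(1 − ζ²) = 26.03 × √(1 − 0.193) = 23.38 rad/s.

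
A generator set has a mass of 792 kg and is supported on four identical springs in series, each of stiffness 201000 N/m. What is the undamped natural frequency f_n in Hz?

Series springs: 1/k_eq = 4/201000, so k_eq = 201000/4 = 50250 N/m.
ω_n = √(k_eq/m) = √(50250/792) = √63.45 = 7.965 rad/s.
f_n = ω_n/(2π) = 7.965/6.283 = 1.268 Hz.

1.27 Hz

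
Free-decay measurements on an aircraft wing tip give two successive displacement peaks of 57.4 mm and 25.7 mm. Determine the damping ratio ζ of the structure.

0.127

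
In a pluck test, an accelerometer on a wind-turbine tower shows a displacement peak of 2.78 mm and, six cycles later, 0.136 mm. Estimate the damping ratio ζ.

0.0798

Logarithmic decrement δ = (1/n)·ln(x₀/x_n) = (1/6)·ln(2.78/0.136) = (1/6)·ln(20.44) = 0.5029.
ζ = δ/√(4π² + δ²) = 0.5029/√(39.48 + 0.253) = 0.5029/6.303 = 0.07979.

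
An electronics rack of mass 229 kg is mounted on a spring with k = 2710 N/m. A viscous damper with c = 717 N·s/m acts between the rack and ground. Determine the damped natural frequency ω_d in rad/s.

3.06 rad/s

ω_n = √(k/m) = √(2710/229) = 3.440 rad/s.
Critical damping c_c = 2√(k·m) = 2√(2710 × 229) = 1576 N·s/m, so ζ = c/c_c = 717/1576 = 0.4551.
ω_d = ω_n√(1 − ζ²) = 3.440 × √(1 − 0.207) = 3.063 rad/s.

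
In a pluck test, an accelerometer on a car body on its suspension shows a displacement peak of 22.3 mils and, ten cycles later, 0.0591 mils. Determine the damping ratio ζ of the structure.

Logarithmic decrement δ = (1/n)·ln(x₀/x_n) = (1/10)·ln(22.3/0.0591) = (1/10)·ln(377.3) = 0.5933.
ζ = δ/√(4π² + δ²) = 0.5933/√(39.48 + 0.352) = 0.5933/6.311 = 0.09401.

0.0940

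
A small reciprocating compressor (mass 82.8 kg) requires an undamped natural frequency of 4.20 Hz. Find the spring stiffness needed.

ω_n = 2πf_n = 2π × 4.20 = 26.39 rad/s.
k = m·ω_n² = 82.8 × 26.39² = 82.8 × 696.4 = 57660 N/m.

57700 N/m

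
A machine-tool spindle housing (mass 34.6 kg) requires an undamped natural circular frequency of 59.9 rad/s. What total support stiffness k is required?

k = m·ω_n² = 34.6 × 59.90² = 34.6 × 3588 = 124100 N/m.

124000 N/m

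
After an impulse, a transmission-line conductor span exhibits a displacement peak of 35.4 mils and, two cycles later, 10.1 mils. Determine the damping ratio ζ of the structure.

0.0993

Logarithmic decrement δ = (1/n)·ln(x₀/x_n) = (1/2)·ln(35.4/10.1) = (1/2)·ln(3.505) = 0.6271.
ζ = δ/√(4π² + δ²) = 0.6271/√(39.48 + 0.393) = 0.6271/6.314 = 0.09931.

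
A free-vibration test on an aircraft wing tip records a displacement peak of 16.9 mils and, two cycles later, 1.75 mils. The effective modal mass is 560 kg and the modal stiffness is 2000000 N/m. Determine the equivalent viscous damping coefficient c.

Logarithmic decrement δ = (1/n)·ln(x₀/x_n) = (1/2)·ln(16.9/1.75) = (1/2)·ln(9.657) = 1.134.
ζ = δ/√(4π² + δ²) = 1.134/√(39.48 + 1.29) = 1.134/6.385 = 0.1776.
c = ζ · 2√(km) = 0.1776 × 2√(2000000 × 560) = 0.1776 × 66930 = 11890 N·s/m.

11900 N·s/m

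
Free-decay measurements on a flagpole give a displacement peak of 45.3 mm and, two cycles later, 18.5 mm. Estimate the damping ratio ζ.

0.0711

Logarithmic decrement δ = (1/n)·ln(x₀/x_n) = (1/2)·ln(45.3/18.5) = (1/2)·ln(2.449) = 0.4478.
ζ = δ/√(4π² + δ²) = 0.4478/√(39.48 + 0.200) = 0.4478/6.299 = 0.07108.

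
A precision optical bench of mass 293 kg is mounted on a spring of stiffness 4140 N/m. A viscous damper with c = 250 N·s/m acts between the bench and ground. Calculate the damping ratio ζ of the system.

ω_n = √(k/m) = √(4140/293) = 3.759 rad/s.
Critical damping c_c = 2√(k·m) = 2√(4140 × 293) = 2203 N·s/m, so ζ = c/c_c = 250/2203 = 0.1135.

0.113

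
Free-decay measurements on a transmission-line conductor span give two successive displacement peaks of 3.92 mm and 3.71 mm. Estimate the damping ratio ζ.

0.00876

Logarithmic decrement δ = (1/n)·ln(x₀/x_n) = (1/1)·ln(3.92/3.71) = (1/1)·ln(1.057) = 0.05506.
ζ = δ/√(4π² + δ²) = 0.05506/√(39.48 + 0.00303) = 0.05506/6.283 = 0.008763.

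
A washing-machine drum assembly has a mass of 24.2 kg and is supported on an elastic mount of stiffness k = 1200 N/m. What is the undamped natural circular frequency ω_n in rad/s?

ω_n = √(k/m) = √(1200/24.2) = √49.59 = 7.042 rad/s.

7.04 rad/s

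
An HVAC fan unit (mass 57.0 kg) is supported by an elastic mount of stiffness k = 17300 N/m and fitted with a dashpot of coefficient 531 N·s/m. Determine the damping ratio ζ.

0.267

ω_n = √(k/m) = √(17300/57.0) = 17.42 rad/s.
Critical damping c_c = 2√(k·m) = 2√(17300 × 57.0) = 1986 N·s/m, so ζ = c/c_c = 531/1986 = 0.2674.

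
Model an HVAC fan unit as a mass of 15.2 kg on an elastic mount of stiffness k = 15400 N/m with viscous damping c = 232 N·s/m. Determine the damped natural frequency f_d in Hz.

4.92 Hz

ω_n = √(k/m) = √(15400/15.2) = 31.83 rad/s.
Critical damping c_c = 2√(k·m) = 2√(15400 × 15.2) = 967.6 N·s/m, so ζ = c/c_c = 232/967.6 = 0.2398.
ω_d = ω_n√(1 − ζ²) = 31.83 × √(1 − 0.0575) = 30.90 rad/s.
f_d = ω_d/(2π) = 4.918 Hz.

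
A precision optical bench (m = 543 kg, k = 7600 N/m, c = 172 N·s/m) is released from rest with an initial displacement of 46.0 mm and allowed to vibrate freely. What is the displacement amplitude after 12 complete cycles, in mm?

1.88 mm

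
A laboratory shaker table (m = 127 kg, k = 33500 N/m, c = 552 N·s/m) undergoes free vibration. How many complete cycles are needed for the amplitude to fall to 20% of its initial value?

ζ = c/(2√(km)) = 552/(2√(33500 × 127)) = 552/4125 = 0.1338.
Logarithmic decrement δ = 2πζ/√(1 − ζ²) = 2π × 0.1338/√(1 − 0.0179) = 0.8484.
x_n/x₀ = e^(−nδ) ≤ 0.2; take ln: n ≥ ln(1/0.2)/δ = 1.609/0.8484 = 1.897.
So 2 complete cycles are required.

2 cycles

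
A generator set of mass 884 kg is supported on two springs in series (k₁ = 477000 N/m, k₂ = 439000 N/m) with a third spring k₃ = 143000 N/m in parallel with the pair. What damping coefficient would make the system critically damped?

Series pair: k_s = k₁k₂/(k₁+k₂) = (477000)(439000)/(477000 + 439000) = 228600 N/m. In parallel with k₃: k_eq = 228600 + 143000 = 371600 N/m.
c_c = 2√(k_eq·m) = 2√(371600 × 884) = 2 × 18120 = 36250 N·s/m.

36200 N·s/m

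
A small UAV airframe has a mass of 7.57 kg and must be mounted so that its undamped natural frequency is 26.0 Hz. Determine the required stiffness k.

202000 N/m

ω_n = 2πf_n = 2π × 26.0 = 163.4 rad/s.
k = m·ω_n² = 7.57 × 163.4² = 7.57 × 26690 = 202000 N/m.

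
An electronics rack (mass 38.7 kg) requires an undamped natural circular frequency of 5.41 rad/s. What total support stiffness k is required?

k = m·ω_n² = 38.7 × 5.410² = 38.7 × 29.27 = 1133 N/m.

1130 N/m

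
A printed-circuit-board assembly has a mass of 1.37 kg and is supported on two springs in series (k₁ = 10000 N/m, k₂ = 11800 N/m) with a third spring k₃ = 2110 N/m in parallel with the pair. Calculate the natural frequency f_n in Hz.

Series pair: k_s = k₁k₂/(k₁+k₂) = (10000)(11800)/(10000 + 11800) = 5413 N/m. In parallel with k₃: k_eq = 5413 + 2110 = 7523 N/m.
ω_n = √(k_eq/m) = √(7523/1.37) = √5491 = 74.10 rad/s.
f_n = ω_n/(2π) = 74.10/6.283 = 11.79 Hz.

11.8 Hz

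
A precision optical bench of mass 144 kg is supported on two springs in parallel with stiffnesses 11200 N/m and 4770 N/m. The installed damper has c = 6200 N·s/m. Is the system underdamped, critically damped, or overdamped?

Parallel springs add: k_eq = 11200 + 4770 = 15970 N/m.
c_c = 2√(k_eq·m) = 3033 N·s/m; ζ = c/c_c = 6200/3033 = 2.04.
Since ζ > 1 the system is overdamped.

overdamped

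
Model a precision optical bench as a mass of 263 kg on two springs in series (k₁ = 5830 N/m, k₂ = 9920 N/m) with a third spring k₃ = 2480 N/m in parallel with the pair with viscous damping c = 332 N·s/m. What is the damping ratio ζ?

0.131

Series pair: k_s = k₁k₂/(k₁+k₂) = (5830)(9920)/(5830 + 9920) = 3672 N/m. In parallel with k₃: k_eq = 3672 + 2480 = 6152 N/m.
ω_n = √(k_eq/m) = √(6152/263) = 4.836 rad/s.
Critical damping c_c = 2√(k_eq·m) = 2√(6152 × 263) = 2544 N·s/m, so ζ = c/c_c = 332/2544 = 0.1305.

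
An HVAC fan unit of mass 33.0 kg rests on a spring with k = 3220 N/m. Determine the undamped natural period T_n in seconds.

0.636 s

ω_n = √(k/m) = √(3220/33.0) = √97.58 = 9.878 rad/s.
T_n = 2π/ω_n = 6.283/9.878 = 0.6361 s.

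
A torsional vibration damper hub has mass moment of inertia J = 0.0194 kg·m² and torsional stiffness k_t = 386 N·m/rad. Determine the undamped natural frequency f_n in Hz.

ω_n = √(k_t/J) = √(386/0.0194) = √19900 = 141.1 rad/s.
f_n = ω_n/(2π) = 141.1/6.283 = 22.45 Hz.

22.4 Hz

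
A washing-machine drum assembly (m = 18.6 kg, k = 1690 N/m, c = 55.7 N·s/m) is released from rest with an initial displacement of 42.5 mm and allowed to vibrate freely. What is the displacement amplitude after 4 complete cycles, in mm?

ζ = c/(2√(km)) = 55.7/(2√(1690 × 18.6)) = 55.7/354.6 = 0.1571.
Logarithmic decrement δ = 2πζ/√(1 − ζ²) = 2π × 0.1571/√(1 − 0.0247) = 0.9994.
After n cycles, x_n/x₀ = e^(−nδ), so x_4 = 42.5 × e^(−4 × 0.9994) = 42.5 × 0.01836 = 0.7803 mm.

0.780 mm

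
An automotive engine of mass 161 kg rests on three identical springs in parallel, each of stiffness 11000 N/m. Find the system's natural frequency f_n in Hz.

Parallel springs add: k_eq = 3 × 11000 = 33000 N/m.
ω_n = √(k_eq/m) = √(33000/161) = √205.0 = 14.32 rad/s.
f_n = ω_n/(2π) = 14.32/6.283 = 2.279 Hz.

2.28 Hz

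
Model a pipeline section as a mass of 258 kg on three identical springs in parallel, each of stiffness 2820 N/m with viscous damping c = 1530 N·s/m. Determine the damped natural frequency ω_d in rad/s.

Parallel springs add: k_eq = 3 × 2820 = 8460 N/m.
ω_n = √(k_eq/m) = √(8460/258) = 5.726 rad/s.
Critical damping c_c = 2√(k_eq·m) = 2√(8460 × 258) = 2955 N·s/m, so ζ = c/c_c = 1530/2955 = 0.5178.
ω_d = ω_n√(1 − ζ²) = 5.726 × √(1 − 0.268) = 4.899 rad/s.

4.90 rad/s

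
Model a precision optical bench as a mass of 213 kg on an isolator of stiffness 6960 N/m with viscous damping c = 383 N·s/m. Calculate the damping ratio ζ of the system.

ω_n = √(k/m) = √(6960/213) = 5.716 rad/s.
Critical damping c_c = 2√(k·m) = 2√(6960 × 213) = 2435 N·s/m, so ζ = c/c_c = 383/2435 = 0.1573.

0.157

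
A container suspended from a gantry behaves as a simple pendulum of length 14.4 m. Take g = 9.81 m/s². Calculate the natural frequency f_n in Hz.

For a simple pendulum ω_n = √(g/L) = √(9.81/14.4) = √0.6813 = 0.8254 rad/s.
f_n = ω_n/(2π) = 0.8254/6.283 = 0.1314 Hz.

0.131 Hz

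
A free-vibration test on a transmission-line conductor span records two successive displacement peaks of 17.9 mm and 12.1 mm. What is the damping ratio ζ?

0.0622

Logarithmic decrement δ = (1/n)·ln(x₀/x_n) = (1/1)·ln(17.9/12.1) = (1/1)·ln(1.479) = 0.3916.
ζ = δ/√(4π² + δ²) = 0.3916/√(39.48 + 0.153) = 0.3916/6.295 = 0.06220.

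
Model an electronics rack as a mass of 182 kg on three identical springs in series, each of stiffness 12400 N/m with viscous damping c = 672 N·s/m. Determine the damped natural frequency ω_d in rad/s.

4.39 rad/s

Series springs: 1/k_eq = 3/12400, so k_eq = 12400/3 = 4133 N/m.
ω_n = √(k_eq/m) = √(4133/182) = 4.766 rad/s.
Critical damping c_c = 2√(k_eq·m) = 2√(4133 × 182) = 1735 N·s/m, so ζ = c/c_c = 672/1735 = 0.3874.
ω_d = ω_n√(1 − ζ²) = 4.766 × √(1 − 0.150) = 4.393 rad/s.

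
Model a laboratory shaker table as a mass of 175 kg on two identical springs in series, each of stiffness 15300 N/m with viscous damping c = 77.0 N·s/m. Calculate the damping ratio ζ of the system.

0.0333

Series springs: 1/k_eq = 2/15300, so k_eq = 15300/2 = 7650 N/m.
ω_n = √(k_eq/m) = √(7650/175) = 6.612 rad/s.
Critical damping c_c = 2√(k_eq·m) = 2√(7650 × 175) = 2314 N·s/m, so ζ = c/c_c = 77.0/2314 = 0.03327.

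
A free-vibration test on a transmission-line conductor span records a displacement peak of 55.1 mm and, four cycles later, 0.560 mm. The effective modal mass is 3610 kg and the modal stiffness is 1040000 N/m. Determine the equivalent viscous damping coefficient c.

22000 N·s/m

Logarithmic decrement δ = (1/n)·ln(x₀/x_n) = (1/4)·ln(55.1/0.560) = (1/4)·ln(98.39) = 1.147.
ζ = δ/√(4π² + δ²) = 1.147/√(39.48 + 1.32) = 1.147/6.387 = 0.1796.
c = ζ · 2√(km) = 0.1796 × 2√(1040000 × 3610) = 0.1796 × 122500 = 22010 N·s/m.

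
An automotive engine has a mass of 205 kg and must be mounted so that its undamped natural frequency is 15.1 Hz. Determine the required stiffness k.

ω_n = 2πf_n = 2π × 15.1 = 94.88 rad/s.
k = m·ω_n² = 205 × 94.88² = 205 × 9001 = 1845000 N/m.

1850000 N/m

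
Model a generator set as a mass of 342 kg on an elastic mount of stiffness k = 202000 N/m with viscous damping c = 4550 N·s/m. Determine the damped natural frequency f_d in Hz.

3.72 Hz

ω_n = √(k/m) = √(202000/342) = 24.30 rad/s.
Critical damping c_c = 2√(k·m) = 2√(202000 × 342) = 16620 N·s/m, so ζ = c/c_c = 4550/16620 = 0.2737.
ω_d = ω_n√(1 − ζ²) = 24.30 × √(1 − 0.0749) = 23.38 rad/s.
f_d = ω_d/(2π) = 3.720 Hz.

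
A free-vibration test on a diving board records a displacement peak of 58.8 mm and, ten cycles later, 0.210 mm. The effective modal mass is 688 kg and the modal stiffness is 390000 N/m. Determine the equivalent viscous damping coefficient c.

2930 N·s/m

Logarithmic decrement δ = (1/n)·ln(x₀/x_n) = (1/10)·ln(58.8/0.210) = (1/10)·ln(280.0) = 0.5635.
ζ = δ/√(4π² + δ²) = 0.5635/√(39.48 + 0.318) = 0.5635/6.308 = 0.08932.
c = ζ · 2√(km) = 0.08932 × 2√(390000 × 688) = 0.08932 × 32760 = 2926 N·s/m.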